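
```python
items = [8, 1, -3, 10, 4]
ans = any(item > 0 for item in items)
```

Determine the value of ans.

Step 1: Check item > 0 for each element in [8, 1, -3, 10, 4]:
  8 > 0: True
  1 > 0: True
  -3 > 0: False
  10 > 0: True
  4 > 0: True
Step 2: any() returns True.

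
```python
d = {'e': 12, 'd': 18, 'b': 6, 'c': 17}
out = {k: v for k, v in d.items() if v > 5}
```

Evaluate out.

Step 1: Filter items where value > 5:
  'e': 12 > 5: kept
  'd': 18 > 5: kept
  'b': 6 > 5: kept
  'c': 17 > 5: kept
Therefore out = {'e': 12, 'd': 18, 'b': 6, 'c': 17}.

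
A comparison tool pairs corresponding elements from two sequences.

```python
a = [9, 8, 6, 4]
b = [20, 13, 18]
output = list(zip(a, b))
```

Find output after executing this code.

Step 1: zip stops at shortest (len(a)=4, len(b)=3):
  Index 0: (9, 20)
  Index 1: (8, 13)
  Index 2: (6, 18)
Step 2: Last element of a (4) has no pair, dropped.
Therefore output = [(9, 20), (8, 13), (6, 18)].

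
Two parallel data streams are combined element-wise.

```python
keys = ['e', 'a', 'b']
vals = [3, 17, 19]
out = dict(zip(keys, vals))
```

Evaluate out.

Step 1: zip pairs keys with values:
  'e' -> 3
  'a' -> 17
  'b' -> 19
Therefore out = {'e': 3, 'a': 17, 'b': 19}.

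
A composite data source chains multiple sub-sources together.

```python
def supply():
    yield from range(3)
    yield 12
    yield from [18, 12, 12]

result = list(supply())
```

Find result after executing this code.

Step 1: Trace yields in order:
  yield 0
  yield 1
  yield 2
  yield 12
  yield 18
  yield 12
  yield 12
Therefore result = [0, 1, 2, 12, 18, 12, 12].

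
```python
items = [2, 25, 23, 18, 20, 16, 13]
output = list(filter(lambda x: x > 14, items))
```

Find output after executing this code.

Step 1: Filter elements > 14:
  2: removed
  25: kept
  23: kept
  18: kept
  20: kept
  16: kept
  13: removed
Therefore output = [25, 23, 18, 20, 16].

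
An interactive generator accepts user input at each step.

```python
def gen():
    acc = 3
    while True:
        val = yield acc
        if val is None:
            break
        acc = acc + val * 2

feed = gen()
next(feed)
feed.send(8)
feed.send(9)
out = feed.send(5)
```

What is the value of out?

Step 1: next() -> yield acc=3.
Step 2: send(8) -> val=8, acc = 3 + 8*2 = 19, yield 19.
Step 3: send(9) -> val=9, acc = 19 + 9*2 = 37, yield 37.
Step 4: send(5) -> val=5, acc = 37 + 5*2 = 47, yield 47.
Therefore out = 47.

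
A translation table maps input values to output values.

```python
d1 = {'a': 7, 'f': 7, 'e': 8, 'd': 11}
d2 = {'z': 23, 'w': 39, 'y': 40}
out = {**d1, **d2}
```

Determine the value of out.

Step 1: Merge d1 and d2 (d2 values override on key conflicts).
Step 2: d1 has keys ['a', 'f', 'e', 'd'], d2 has keys ['z', 'w', 'y'].
Therefore out = {'a': 7, 'f': 7, 'e': 8, 'd': 11, 'z': 23, 'w': 39, 'y': 40}.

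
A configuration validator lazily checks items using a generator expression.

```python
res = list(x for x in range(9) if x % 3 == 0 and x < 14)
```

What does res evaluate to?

Step 1: Filter range(9) where x % 3 == 0 and x < 14:
  x=0: both conditions met, included
  x=1: excluded (1 % 3 != 0)
  x=2: excluded (2 % 3 != 0)
  x=3: both conditions met, included
  x=4: excluded (4 % 3 != 0)
  x=5: excluded (5 % 3 != 0)
  x=6: both conditions met, included
  x=7: excluded (7 % 3 != 0)
  x=8: excluded (8 % 3 != 0)
Therefore res = [0, 3, 6].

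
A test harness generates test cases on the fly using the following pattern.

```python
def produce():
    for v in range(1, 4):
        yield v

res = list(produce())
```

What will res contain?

Step 1: The generator yields each value from range(1, 4).
Step 2: list() consumes all yields: [1, 2, 3].
Therefore res = [1, 2, 3].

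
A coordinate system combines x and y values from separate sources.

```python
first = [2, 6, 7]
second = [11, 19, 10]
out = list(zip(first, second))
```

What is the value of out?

Step 1: zip pairs elements at same index:
  Index 0: (2, 11)
  Index 1: (6, 19)
  Index 2: (7, 10)
Therefore out = [(2, 11), (6, 19), (7, 10)].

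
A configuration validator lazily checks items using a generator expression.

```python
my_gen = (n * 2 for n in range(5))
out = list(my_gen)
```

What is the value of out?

Step 1: For each n in range(5), compute n*2:
  n=0: 0*2 = 0
  n=1: 1*2 = 2
  n=2: 2*2 = 4
  n=3: 3*2 = 6
  n=4: 4*2 = 8
Therefore out = [0, 2, 4, 6, 8].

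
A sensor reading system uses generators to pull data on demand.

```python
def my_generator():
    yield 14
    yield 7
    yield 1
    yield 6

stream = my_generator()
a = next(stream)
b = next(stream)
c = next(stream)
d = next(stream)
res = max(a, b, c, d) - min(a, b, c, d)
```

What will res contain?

Step 1: Create generator and consume all values:
  a = next(stream) = 14
  b = next(stream) = 7
  c = next(stream) = 1
  d = next(stream) = 6
Step 2: max = 14, min = 1, res = 14 - 1 = 13.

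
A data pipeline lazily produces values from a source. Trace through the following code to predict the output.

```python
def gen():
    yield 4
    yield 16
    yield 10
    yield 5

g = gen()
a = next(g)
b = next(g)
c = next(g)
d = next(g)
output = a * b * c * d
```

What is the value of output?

Step 1: Create generator and consume all values:
  a = next(g) = 4
  b = next(g) = 16
  c = next(g) = 10
  d = next(g) = 5
Step 2: output = 4 * 16 * 10 * 5 = 3200.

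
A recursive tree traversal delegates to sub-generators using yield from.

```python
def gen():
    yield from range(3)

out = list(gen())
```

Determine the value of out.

Step 1: yield from delegates to the iterable, yielding each element.
Step 2: Collected values: [0, 1, 2].
Therefore out = [0, 1, 2].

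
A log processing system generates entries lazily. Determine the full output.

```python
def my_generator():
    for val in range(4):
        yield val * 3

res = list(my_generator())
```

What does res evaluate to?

Step 1: For each val in range(4), yield val * 3:
  val=0: yield 0 * 3 = 0
  val=1: yield 1 * 3 = 3
  val=2: yield 2 * 3 = 6
  val=3: yield 3 * 3 = 9
Therefore res = [0, 3, 6, 9].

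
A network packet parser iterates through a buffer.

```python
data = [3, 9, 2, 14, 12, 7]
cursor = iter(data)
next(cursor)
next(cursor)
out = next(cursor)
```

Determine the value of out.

Step 1: Create iterator over [3, 9, 2, 14, 12, 7].
Step 2: next() consumes 3.
Step 3: next() consumes 9.
Step 4: next() returns 2.
Therefore out = 2.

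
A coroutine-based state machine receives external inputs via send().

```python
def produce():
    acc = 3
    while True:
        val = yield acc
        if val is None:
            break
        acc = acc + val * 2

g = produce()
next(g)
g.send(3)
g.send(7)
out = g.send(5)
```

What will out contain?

Step 1: next() -> yield acc=3.
Step 2: send(3) -> val=3, acc = 3 + 3*2 = 9, yield 9.
Step 3: send(7) -> val=7, acc = 9 + 7*2 = 23, yield 23.
Step 4: send(5) -> val=5, acc = 23 + 5*2 = 33, yield 33.
Therefore out = 33.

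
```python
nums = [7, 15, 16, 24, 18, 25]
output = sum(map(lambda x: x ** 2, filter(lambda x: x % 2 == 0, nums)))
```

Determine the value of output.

Step 1: Filter even numbers from [7, 15, 16, 24, 18, 25]: [16, 24, 18]
Step 2: Square each: [256, 576, 324]
Step 3: Sum = 1156.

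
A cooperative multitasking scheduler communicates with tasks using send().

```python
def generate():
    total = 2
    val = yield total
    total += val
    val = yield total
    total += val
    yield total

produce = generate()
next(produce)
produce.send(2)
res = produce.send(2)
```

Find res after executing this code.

Step 1: next() -> yield total=2.
Step 2: send(2) -> val=2, total = 2+2 = 4, yield 4.
Step 3: send(2) -> val=2, total = 4+2 = 6, yield 6.
Therefore res = 6.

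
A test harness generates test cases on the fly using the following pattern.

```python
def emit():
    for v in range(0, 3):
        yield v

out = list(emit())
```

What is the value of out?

Step 1: The generator yields each value from range(0, 3).
Step 2: list() consumes all yields: [0, 1, 2].
Therefore out = [0, 1, 2].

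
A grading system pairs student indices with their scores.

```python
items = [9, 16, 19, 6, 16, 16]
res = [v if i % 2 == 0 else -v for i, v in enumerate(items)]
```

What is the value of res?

Step 1: For each (i, v), keep v if i is even, negate if odd:
  i=0 (even): keep 9
  i=1 (odd): negate to -16
  i=2 (even): keep 19
  i=3 (odd): negate to -6
  i=4 (even): keep 16
  i=5 (odd): negate to -16
Therefore res = [9, -16, 19, -6, 16, -16].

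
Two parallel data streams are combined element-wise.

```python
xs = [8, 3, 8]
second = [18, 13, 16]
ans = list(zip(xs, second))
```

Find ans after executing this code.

Step 1: zip pairs elements at same index:
  Index 0: (8, 18)
  Index 1: (3, 13)
  Index 2: (8, 16)
Therefore ans = [(8, 18), (3, 13), (8, 16)].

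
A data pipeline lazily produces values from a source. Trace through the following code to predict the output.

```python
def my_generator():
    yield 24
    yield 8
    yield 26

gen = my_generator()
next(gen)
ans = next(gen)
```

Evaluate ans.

Step 1: my_generator() creates a generator.
Step 2: next(gen) yields 24 (consumed and discarded).
Step 3: next(gen) yields 8, assigned to ans.
Therefore ans = 8.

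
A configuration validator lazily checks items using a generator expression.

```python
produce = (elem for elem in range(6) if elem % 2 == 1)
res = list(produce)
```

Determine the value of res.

Step 1: Filter range(6) keeping only odd values:
  elem=0: even, excluded
  elem=1: odd, included
  elem=2: even, excluded
  elem=3: odd, included
  elem=4: even, excluded
  elem=5: odd, included
Therefore res = [1, 3, 5].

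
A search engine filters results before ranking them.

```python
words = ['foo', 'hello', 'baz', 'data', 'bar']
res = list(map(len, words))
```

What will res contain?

Step 1: Map len() to each word:
  'foo' -> 3
  'hello' -> 5
  'baz' -> 3
  'data' -> 4
  'bar' -> 3
Therefore res = [3, 5, 3, 4, 3].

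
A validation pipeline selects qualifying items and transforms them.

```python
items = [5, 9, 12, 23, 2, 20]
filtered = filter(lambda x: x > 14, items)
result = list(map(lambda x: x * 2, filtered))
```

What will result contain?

Step 1: Filter items for elements > 14:
  5: removed
  9: removed
  12: removed
  23: kept
  2: removed
  20: kept
Step 2: Map x * 2 on filtered [23, 20]:
  23 -> 46
  20 -> 40
Therefore result = [46, 40].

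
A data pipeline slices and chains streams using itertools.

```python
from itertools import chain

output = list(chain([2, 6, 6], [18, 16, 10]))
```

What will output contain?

Step 1: chain() concatenates iterables: [2, 6, 6] + [18, 16, 10].
Therefore output = [2, 6, 6, 18, 16, 10].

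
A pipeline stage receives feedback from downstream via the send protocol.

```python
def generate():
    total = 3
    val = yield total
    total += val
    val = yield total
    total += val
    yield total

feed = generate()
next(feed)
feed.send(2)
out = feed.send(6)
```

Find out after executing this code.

Step 1: next() -> yield total=3.
Step 2: send(2) -> val=2, total = 3+2 = 5, yield 5.
Step 3: send(6) -> val=6, total = 5+6 = 11, yield 11.
Therefore out = 11.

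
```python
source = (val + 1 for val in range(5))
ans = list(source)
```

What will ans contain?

Step 1: For each val in range(5), compute val+1:
  val=0: 0+1 = 1
  val=1: 1+1 = 2
  val=2: 2+1 = 3
  val=3: 3+1 = 4
  val=4: 4+1 = 5
Therefore ans = [1, 2, 3, 4, 5].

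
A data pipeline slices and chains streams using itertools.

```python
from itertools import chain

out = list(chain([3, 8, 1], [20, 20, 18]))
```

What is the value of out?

Step 1: chain() concatenates iterables: [3, 8, 1] + [20, 20, 18].
Therefore out = [3, 8, 1, 20, 20, 18].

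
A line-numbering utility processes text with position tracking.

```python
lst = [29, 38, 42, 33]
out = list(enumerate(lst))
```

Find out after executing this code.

Step 1: enumerate pairs each element with its index:
  (0, 29)
  (1, 38)
  (2, 42)
  (3, 33)
Therefore out = [(0, 29), (1, 38), (2, 42), (3, 33)].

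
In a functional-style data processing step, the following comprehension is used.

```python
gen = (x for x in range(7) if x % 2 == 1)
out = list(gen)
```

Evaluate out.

Step 1: Filter range(7) keeping only odd values:
  x=0: even, excluded
  x=1: odd, included
  x=2: even, excluded
  x=3: odd, included
  x=4: even, excluded
  x=5: odd, included
  x=6: even, excluded
Therefore out = [1, 3, 5].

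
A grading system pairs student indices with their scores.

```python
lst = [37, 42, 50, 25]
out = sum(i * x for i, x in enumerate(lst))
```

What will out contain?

Step 1: Compute i * x for each (i, x) in enumerate([37, 42, 50, 25]):
  i=0, x=37: 0*37 = 0
  i=1, x=42: 1*42 = 42
  i=2, x=50: 2*50 = 100
  i=3, x=25: 3*25 = 75
Step 2: sum = 0 + 42 + 100 + 75 = 217.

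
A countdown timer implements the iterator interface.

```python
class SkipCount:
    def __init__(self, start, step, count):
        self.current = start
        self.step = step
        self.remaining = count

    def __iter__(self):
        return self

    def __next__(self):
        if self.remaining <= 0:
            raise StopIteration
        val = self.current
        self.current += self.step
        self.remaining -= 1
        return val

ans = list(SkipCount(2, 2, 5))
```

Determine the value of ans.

Step 1: SkipCount starts at 2, increments by 2, for 5 steps:
  Yield 2, then current += 2
  Yield 4, then current += 2
  Yield 6, then current += 2
  Yield 8, then current += 2
  Yield 10, then current += 2
Therefore ans = [2, 4, 6, 8, 10].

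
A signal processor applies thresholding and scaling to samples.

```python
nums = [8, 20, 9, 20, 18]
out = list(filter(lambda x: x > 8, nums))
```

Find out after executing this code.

Step 1: Filter elements > 8:
  8: removed
  20: kept
  9: kept
  20: kept
  18: kept
Therefore out = [20, 9, 20, 18].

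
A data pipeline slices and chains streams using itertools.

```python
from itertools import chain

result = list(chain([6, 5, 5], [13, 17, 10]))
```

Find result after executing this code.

Step 1: chain() concatenates iterables: [6, 5, 5] + [13, 17, 10].
Therefore result = [6, 5, 5, 13, 17, 10].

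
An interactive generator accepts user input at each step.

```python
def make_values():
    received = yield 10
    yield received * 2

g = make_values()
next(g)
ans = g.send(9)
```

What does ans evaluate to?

Step 1: next(g) advances to first yield, producing 10.
Step 2: send(9) resumes, received = 9.
Step 3: yield received * 2 = 9 * 2 = 18.
Therefore ans = 18.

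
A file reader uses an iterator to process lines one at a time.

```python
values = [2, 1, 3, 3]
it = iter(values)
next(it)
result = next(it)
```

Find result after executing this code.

Step 1: Create iterator over [2, 1, 3, 3].
Step 2: next() consumes 2.
Step 3: next() returns 1.
Therefore result = 1.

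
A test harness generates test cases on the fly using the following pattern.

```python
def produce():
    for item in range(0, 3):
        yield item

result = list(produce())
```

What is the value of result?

Step 1: The generator yields each value from range(0, 3).
Step 2: list() consumes all yields: [0, 1, 2].
Therefore result = [0, 1, 2].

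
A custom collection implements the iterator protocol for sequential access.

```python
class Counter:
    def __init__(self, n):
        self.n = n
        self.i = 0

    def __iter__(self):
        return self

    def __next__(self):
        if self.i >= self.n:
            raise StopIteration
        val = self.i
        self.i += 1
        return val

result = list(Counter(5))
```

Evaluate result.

Step 1: Counter(5) creates an iterator counting 0 to 4.
Step 2: list() consumes all values: [0, 1, 2, 3, 4].
Therefore result = [0, 1, 2, 3, 4].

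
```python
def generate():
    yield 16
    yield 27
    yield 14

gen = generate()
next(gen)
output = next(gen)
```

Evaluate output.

Step 1: generate() creates a generator.
Step 2: next(gen) yields 16 (consumed and discarded).
Step 3: next(gen) yields 27, assigned to output.
Therefore output = 27.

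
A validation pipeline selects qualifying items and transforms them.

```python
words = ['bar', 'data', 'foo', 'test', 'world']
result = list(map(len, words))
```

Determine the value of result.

Step 1: Map len() to each word:
  'bar' -> 3
  'data' -> 4
  'foo' -> 3
  'test' -> 4
  'world' -> 5
Therefore result = [3, 4, 3, 4, 5].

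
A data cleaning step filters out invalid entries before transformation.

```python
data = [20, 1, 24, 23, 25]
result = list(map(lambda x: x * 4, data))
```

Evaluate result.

Step 1: Apply lambda x: x * 4 to each element:
  20 -> 80
  1 -> 4
  24 -> 96
  23 -> 92
  25 -> 100
Therefore result = [80, 4, 96, 92, 100].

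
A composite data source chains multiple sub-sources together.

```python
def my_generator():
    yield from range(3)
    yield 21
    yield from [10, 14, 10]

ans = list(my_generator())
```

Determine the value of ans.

Step 1: Trace yields in order:
  yield 0
  yield 1
  yield 2
  yield 21
  yield 10
  yield 14
  yield 10
Therefore ans = [0, 1, 2, 21, 10, 14, 10].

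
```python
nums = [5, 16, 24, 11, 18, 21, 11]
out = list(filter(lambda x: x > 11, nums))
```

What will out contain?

Step 1: Filter elements > 11:
  5: removed
  16: kept
  24: kept
  11: removed
  18: kept
  21: kept
  11: removed
Therefore out = [16, 24, 18, 21].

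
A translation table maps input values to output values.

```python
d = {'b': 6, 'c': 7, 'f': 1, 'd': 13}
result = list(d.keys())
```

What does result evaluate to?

Step 1: d.keys() returns the dictionary keys in insertion order.
Therefore result = ['b', 'c', 'f', 'd'].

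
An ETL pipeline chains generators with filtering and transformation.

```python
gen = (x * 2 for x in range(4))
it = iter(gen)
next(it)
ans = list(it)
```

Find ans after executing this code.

Step 1: Generator produces [0, 2, 4, 6].
Step 2: next(it) consumes first element (0).
Step 3: list(it) collects remaining: [2, 4, 6].
Therefore ans = [2, 4, 6].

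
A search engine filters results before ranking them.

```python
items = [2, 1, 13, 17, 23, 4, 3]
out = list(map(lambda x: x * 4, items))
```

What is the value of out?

Step 1: Apply lambda x: x * 4 to each element:
  2 -> 8
  1 -> 4
  13 -> 52
  17 -> 68
  23 -> 92
  4 -> 16
  3 -> 12
Therefore out = [8, 4, 52, 68, 92, 16, 12].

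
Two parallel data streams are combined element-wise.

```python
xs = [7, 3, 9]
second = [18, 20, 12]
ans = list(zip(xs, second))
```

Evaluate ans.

Step 1: zip pairs elements at same index:
  Index 0: (7, 18)
  Index 1: (3, 20)
  Index 2: (9, 12)
Therefore ans = [(7, 18), (3, 20), (9, 12)].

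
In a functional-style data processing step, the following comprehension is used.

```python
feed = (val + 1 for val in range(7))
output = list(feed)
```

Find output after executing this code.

Step 1: For each val in range(7), compute val+1:
  val=0: 0+1 = 1
  val=1: 1+1 = 2
  val=2: 2+1 = 3
  val=3: 3+1 = 4
  val=4: 4+1 = 5
  val=5: 5+1 = 6
  val=6: 6+1 = 7
Therefore output = [1, 2, 3, 4, 5, 6, 7].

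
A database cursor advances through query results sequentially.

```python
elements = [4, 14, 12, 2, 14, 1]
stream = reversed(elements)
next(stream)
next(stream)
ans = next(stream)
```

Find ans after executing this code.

Step 1: reversed([4, 14, 12, 2, 14, 1]) gives iterator: [1, 14, 2, 12, 14, 4].
Step 2: First next() = 1, second next() = 14.
Step 3: Third next() = 2.
Therefore ans = 2.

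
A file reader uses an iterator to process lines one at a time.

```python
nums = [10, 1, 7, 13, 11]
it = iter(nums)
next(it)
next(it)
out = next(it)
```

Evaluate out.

Step 1: Create iterator over [10, 1, 7, 13, 11].
Step 2: next() consumes 10.
Step 3: next() consumes 1.
Step 4: next() returns 7.
Therefore out = 7.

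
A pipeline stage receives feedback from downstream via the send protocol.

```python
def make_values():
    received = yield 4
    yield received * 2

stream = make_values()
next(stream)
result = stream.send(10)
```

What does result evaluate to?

Step 1: next(stream) advances to first yield, producing 4.
Step 2: send(10) resumes, received = 10.
Step 3: yield received * 2 = 10 * 2 = 20.
Therefore result = 20.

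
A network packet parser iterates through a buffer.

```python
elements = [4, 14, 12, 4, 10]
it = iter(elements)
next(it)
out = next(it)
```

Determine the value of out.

Step 1: Create iterator over [4, 14, 12, 4, 10].
Step 2: next() consumes 4.
Step 3: next() returns 14.
Therefore out = 14.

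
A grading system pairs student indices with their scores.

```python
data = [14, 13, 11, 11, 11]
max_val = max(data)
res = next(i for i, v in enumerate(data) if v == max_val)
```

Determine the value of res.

Step 1: max([14, 13, 11, 11, 11]) = 14.
Step 2: Find first index where value == 14:
  Index 0: 14 == 14, found!
Therefore res = 0.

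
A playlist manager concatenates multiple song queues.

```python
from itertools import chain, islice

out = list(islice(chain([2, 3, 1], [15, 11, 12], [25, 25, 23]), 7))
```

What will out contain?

Step 1: chain([2, 3, 1], [15, 11, 12], [25, 25, 23]) = [2, 3, 1, 15, 11, 12, 25, 25, 23].
Step 2: islice takes first 7 elements: [2, 3, 1, 15, 11, 12, 25].
Therefore out = [2, 3, 1, 15, 11, 12, 25].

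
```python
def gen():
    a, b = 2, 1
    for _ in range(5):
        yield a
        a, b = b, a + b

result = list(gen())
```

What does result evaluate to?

Step 1: Fibonacci-like sequence starting with a=2, b=1:
  Iteration 1: yield a=2, then a,b = 1,3
  Iteration 2: yield a=1, then a,b = 3,4
  Iteration 3: yield a=3, then a,b = 4,7
  Iteration 4: yield a=4, then a,b = 7,11
  Iteration 5: yield a=7, then a,b = 11,18
Therefore result = [2, 1, 3, 4, 7].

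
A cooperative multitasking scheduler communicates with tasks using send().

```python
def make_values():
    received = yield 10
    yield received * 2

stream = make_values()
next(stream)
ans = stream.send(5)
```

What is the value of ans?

Step 1: next(stream) advances to first yield, producing 10.
Step 2: send(5) resumes, received = 5.
Step 3: yield received * 2 = 5 * 2 = 10.
Therefore ans = 10.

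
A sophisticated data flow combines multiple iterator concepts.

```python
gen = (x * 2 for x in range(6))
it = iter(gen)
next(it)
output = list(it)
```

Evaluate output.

Step 1: Generator produces [0, 2, 4, 6, 8, 10].
Step 2: next(it) consumes first element (0).
Step 3: list(it) collects remaining: [2, 4, 6, 8, 10].
Therefore output = [2, 4, 6, 8, 10].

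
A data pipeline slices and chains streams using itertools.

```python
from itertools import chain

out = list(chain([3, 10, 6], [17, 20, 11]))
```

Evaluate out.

Step 1: chain() concatenates iterables: [3, 10, 6] + [17, 20, 11].
Therefore out = [3, 10, 6, 17, 20, 11].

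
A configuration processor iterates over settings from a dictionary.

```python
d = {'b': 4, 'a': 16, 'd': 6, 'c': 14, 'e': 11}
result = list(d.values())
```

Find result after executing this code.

Step 1: d.values() returns the dictionary values in insertion order.
Therefore result = [4, 16, 6, 14, 11].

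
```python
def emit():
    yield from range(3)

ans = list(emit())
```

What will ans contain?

Step 1: yield from delegates to the iterable, yielding each element.
Step 2: Collected values: [0, 1, 2].
Therefore ans = [0, 1, 2].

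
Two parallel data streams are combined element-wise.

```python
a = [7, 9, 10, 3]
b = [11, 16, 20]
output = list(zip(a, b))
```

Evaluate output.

Step 1: zip stops at shortest (len(a)=4, len(b)=3):
  Index 0: (7, 11)
  Index 1: (9, 16)
  Index 2: (10, 20)
Step 2: Last element of a (3) has no pair, dropped.
Therefore output = [(7, 11), (9, 16), (10, 20)].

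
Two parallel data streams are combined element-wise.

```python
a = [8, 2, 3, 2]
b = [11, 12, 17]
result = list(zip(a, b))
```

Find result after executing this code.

Step 1: zip stops at shortest (len(a)=4, len(b)=3):
  Index 0: (8, 11)
  Index 1: (2, 12)
  Index 2: (3, 17)
Step 2: Last element of a (2) has no pair, dropped.
Therefore result = [(8, 11), (2, 12), (3, 17)].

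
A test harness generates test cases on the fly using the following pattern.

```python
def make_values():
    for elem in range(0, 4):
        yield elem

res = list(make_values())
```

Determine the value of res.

Step 1: The generator yields each value from range(0, 4).
Step 2: list() consumes all yields: [0, 1, 2, 3].
Therefore res = [0, 1, 2, 3].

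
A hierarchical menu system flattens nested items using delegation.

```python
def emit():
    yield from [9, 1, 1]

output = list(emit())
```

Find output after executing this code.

Step 1: yield from delegates to the iterable, yielding each element.
Step 2: Collected values: [9, 1, 1].
Therefore output = [9, 1, 1].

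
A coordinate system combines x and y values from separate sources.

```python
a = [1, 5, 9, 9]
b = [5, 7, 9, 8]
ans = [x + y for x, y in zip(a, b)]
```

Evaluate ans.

Step 1: Add corresponding elements:
  1 + 5 = 6
  5 + 7 = 12
  9 + 9 = 18
  9 + 8 = 17
Therefore ans = [6, 12, 18, 17].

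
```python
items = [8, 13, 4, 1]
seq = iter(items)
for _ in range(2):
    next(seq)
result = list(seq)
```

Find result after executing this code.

Step 1: Create iterator over [8, 13, 4, 1].
Step 2: Advance 2 positions (consuming [8, 13]).
Step 3: list() collects remaining elements: [4, 1].
Therefore result = [4, 1].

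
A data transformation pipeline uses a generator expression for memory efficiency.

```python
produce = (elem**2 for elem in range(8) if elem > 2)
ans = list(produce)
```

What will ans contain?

Step 1: For range(8), keep elem > 2, then square:
  elem=0: 0 <= 2, excluded
  elem=1: 1 <= 2, excluded
  elem=2: 2 <= 2, excluded
  elem=3: 3 > 2, yield 3**2 = 9
  elem=4: 4 > 2, yield 4**2 = 16
  elem=5: 5 > 2, yield 5**2 = 25
  elem=6: 6 > 2, yield 6**2 = 36
  elem=7: 7 > 2, yield 7**2 = 49
Therefore ans = [9, 16, 25, 36, 49].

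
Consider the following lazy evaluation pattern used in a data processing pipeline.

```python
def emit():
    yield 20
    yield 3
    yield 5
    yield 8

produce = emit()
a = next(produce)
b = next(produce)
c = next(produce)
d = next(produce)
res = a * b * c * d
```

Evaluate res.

Step 1: Create generator and consume all values:
  a = next(produce) = 20
  b = next(produce) = 3
  c = next(produce) = 5
  d = next(produce) = 8
Step 2: res = 20 * 3 * 5 * 8 = 2400.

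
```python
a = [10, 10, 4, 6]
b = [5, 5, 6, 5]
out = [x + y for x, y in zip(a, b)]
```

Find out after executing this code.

Step 1: Add corresponding elements:
  10 + 5 = 15
  10 + 5 = 15
  4 + 6 = 10
  6 + 5 = 11
Therefore out = [15, 15, 10, 11].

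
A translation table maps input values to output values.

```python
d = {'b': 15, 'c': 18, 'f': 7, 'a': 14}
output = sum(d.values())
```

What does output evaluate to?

Step 1: d.values() = [15, 18, 7, 14].
Step 2: sum = 54.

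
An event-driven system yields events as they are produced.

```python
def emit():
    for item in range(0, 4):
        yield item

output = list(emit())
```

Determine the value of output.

Step 1: The generator yields each value from range(0, 4).
Step 2: list() consumes all yields: [0, 1, 2, 3].
Therefore output = [0, 1, 2, 3].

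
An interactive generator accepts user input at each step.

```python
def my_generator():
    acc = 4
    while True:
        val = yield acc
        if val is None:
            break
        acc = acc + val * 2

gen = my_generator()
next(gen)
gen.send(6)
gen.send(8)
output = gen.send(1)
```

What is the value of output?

Step 1: next() -> yield acc=4.
Step 2: send(6) -> val=6, acc = 4 + 6*2 = 16, yield 16.
Step 3: send(8) -> val=8, acc = 16 + 8*2 = 32, yield 32.
Step 4: send(1) -> val=1, acc = 32 + 1*2 = 34, yield 34.
Therefore output = 34.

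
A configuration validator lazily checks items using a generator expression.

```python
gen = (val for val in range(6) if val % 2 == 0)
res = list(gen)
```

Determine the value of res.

Step 1: Filter range(6) keeping only even values:
  val=0: even, included
  val=1: odd, excluded
  val=2: even, included
  val=3: odd, excluded
  val=4: even, included
  val=5: odd, excluded
Therefore res = [0, 2, 4].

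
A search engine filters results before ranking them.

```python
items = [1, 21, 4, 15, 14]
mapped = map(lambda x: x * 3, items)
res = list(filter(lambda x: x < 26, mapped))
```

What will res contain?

Step 1: Map x * 3:
  1 -> 3
  21 -> 63
  4 -> 12
  15 -> 45
  14 -> 42
Step 2: Filter for < 26:
  3: kept
  63: removed
  12: kept
  45: removed
  42: removed
Therefore res = [3, 12].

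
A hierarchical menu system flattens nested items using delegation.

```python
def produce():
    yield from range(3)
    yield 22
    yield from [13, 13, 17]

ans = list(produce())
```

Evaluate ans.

Step 1: Trace yields in order:
  yield 0
  yield 1
  yield 2
  yield 22
  yield 13
  yield 13
  yield 17
Therefore ans = [0, 1, 2, 22, 13, 13, 17].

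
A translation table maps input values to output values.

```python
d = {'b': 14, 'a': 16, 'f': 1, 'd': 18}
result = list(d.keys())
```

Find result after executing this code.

Step 1: d.keys() returns the dictionary keys in insertion order.
Therefore result = ['b', 'a', 'f', 'd'].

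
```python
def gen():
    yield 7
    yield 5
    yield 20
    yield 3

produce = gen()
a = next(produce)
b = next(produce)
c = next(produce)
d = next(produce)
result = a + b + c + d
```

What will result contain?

Step 1: Create generator and consume all values:
  a = next(produce) = 7
  b = next(produce) = 5
  c = next(produce) = 20
  d = next(produce) = 3
Step 2: result = 7 + 5 + 20 + 3 = 35.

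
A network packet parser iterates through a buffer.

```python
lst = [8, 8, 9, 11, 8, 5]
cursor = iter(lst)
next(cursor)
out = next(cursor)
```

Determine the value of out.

Step 1: Create iterator over [8, 8, 9, 11, 8, 5].
Step 2: next() consumes 8.
Step 3: next() returns 8.
Therefore out = 8.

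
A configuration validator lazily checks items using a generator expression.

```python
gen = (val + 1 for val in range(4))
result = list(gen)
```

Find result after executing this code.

Step 1: For each val in range(4), compute val+1:
  val=0: 0+1 = 1
  val=1: 1+1 = 2
  val=2: 2+1 = 3
  val=3: 3+1 = 4
Therefore result = [1, 2, 3, 4].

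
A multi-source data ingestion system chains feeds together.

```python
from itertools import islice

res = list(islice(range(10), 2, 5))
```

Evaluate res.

Step 1: islice(range(10), 2, 5) takes elements at indices [2, 5).
Step 2: Elements: [2, 3, 4].
Therefore res = [2, 3, 4].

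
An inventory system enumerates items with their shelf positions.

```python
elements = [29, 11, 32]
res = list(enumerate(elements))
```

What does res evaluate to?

Step 1: enumerate pairs each element with its index:
  (0, 29)
  (1, 11)
  (2, 32)
Therefore res = [(0, 29), (1, 11), (2, 32)].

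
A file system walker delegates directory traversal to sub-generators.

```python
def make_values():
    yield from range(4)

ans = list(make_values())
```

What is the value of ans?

Step 1: yield from delegates to the iterable, yielding each element.
Step 2: Collected values: [0, 1, 2, 3].
Therefore ans = [0, 1, 2, 3].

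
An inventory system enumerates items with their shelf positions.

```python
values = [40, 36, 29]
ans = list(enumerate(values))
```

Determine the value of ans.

Step 1: enumerate pairs each element with its index:
  (0, 40)
  (1, 36)
  (2, 29)
Therefore ans = [(0, 40), (1, 36), (2, 29)].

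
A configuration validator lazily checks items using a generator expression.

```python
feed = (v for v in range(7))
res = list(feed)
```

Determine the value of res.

Step 1: Generator expression iterates range(7): [0, 1, 2, 3, 4, 5, 6].
Step 2: list() collects all values.
Therefore res = [0, 1, 2, 3, 4, 5, 6].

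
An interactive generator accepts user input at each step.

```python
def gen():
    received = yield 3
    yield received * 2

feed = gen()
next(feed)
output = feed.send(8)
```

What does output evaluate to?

Step 1: next(feed) advances to first yield, producing 3.
Step 2: send(8) resumes, received = 8.
Step 3: yield received * 2 = 8 * 2 = 16.
Therefore output = 16.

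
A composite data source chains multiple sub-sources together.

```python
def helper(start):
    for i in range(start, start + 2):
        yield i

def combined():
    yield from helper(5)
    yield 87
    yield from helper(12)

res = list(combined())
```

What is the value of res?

Step 1: combined() delegates to helper(5):
  yield 5
  yield 6
Step 2: yield 87
Step 3: Delegates to helper(12):
  yield 12
  yield 13
Therefore res = [5, 6, 87, 12, 13].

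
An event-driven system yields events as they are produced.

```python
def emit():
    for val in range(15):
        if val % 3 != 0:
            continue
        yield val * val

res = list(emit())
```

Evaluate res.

Step 1: Only yield val**2 when val is divisible by 3:
  val=0: 0 % 3 == 0, yield 0**2 = 0
  val=3: 3 % 3 == 0, yield 3**2 = 9
  val=6: 6 % 3 == 0, yield 6**2 = 36
  val=9: 9 % 3 == 0, yield 9**2 = 81
  val=12: 12 % 3 == 0, yield 12**2 = 144
Therefore res = [0, 9, 36, 81, 144].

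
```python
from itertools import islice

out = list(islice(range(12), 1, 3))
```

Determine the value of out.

Step 1: islice(range(12), 1, 3) takes elements at indices [1, 3).
Step 2: Elements: [1, 2].
Therefore out = [1, 2].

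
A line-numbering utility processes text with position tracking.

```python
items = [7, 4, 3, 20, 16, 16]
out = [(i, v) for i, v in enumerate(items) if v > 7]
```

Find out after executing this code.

Step 1: Filter enumerate([7, 4, 3, 20, 16, 16]) keeping v > 7:
  (0, 7): 7 <= 7, excluded
  (1, 4): 4 <= 7, excluded
  (2, 3): 3 <= 7, excluded
  (3, 20): 20 > 7, included
  (4, 16): 16 > 7, included
  (5, 16): 16 > 7, included
Therefore out = [(3, 20), (4, 16), (5, 16)].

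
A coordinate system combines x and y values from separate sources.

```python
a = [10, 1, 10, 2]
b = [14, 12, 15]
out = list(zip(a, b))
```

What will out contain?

Step 1: zip stops at shortest (len(a)=4, len(b)=3):
  Index 0: (10, 14)
  Index 1: (1, 12)
  Index 2: (10, 15)
Step 2: Last element of a (2) has no pair, dropped.
Therefore out = [(10, 14), (1, 12), (10, 15)].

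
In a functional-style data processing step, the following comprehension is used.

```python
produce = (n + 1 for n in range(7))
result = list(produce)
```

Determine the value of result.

Step 1: For each n in range(7), compute n+1:
  n=0: 0+1 = 1
  n=1: 1+1 = 2
  n=2: 2+1 = 3
  n=3: 3+1 = 4
  n=4: 4+1 = 5
  n=5: 5+1 = 6
  n=6: 6+1 = 7
Therefore result = [1, 2, 3, 4, 5, 6, 7].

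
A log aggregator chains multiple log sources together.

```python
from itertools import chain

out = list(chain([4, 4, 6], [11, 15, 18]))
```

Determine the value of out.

Step 1: chain() concatenates iterables: [4, 4, 6] + [11, 15, 18].
Therefore out = [4, 4, 6, 11, 15, 18].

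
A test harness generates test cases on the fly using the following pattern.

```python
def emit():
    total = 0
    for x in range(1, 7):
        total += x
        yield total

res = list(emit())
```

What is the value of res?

Step 1: Generator accumulates running sum:
  x=1: total = 1, yield 1
  x=2: total = 3, yield 3
  x=3: total = 6, yield 6
  x=4: total = 10, yield 10
  x=5: total = 15, yield 15
  x=6: total = 21, yield 21
Therefore res = [1, 3, 6, 10, 15, 21].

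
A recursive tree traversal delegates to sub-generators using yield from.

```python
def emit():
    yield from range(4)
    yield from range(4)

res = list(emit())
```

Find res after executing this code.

Step 1: Trace yields in order:
  yield 0
  yield 1
  yield 2
  yield 3
  yield 0
  yield 1
  yield 2
  yield 3
Therefore res = [0, 1, 2, 3, 0, 1, 2, 3].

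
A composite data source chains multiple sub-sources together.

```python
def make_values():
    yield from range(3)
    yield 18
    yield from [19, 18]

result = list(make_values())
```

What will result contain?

Step 1: Trace yields in order:
  yield 0
  yield 1
  yield 2
  yield 18
  yield 19
  yield 18
Therefore result = [0, 1, 2, 18, 19, 18].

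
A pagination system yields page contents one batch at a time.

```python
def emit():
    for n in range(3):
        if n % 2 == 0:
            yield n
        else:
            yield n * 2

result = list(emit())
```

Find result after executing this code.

Step 1: For each n in range(3), yield n if even, else n*2:
  n=0 (even): yield 0
  n=1 (odd): yield 1*2 = 2
  n=2 (even): yield 2
Therefore result = [0, 2, 2].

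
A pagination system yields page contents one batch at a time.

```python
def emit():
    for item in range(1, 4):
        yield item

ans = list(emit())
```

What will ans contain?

Step 1: The generator yields each value from range(1, 4).
Step 2: list() consumes all yields: [1, 2, 3].
Therefore ans = [1, 2, 3].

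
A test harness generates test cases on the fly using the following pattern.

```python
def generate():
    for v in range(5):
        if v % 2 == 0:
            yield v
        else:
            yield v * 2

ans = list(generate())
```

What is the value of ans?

Step 1: For each v in range(5), yield v if even, else v*2:
  v=0 (even): yield 0
  v=1 (odd): yield 1*2 = 2
  v=2 (even): yield 2
  v=3 (odd): yield 3*2 = 6
  v=4 (even): yield 4
Therefore ans = [0, 2, 2, 6, 4].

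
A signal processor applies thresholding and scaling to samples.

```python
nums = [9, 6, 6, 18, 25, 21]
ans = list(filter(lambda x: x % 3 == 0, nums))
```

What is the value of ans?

Step 1: Filter elements divisible by 3:
  9 % 3 = 0: kept
  6 % 3 = 0: kept
  6 % 3 = 0: kept
  18 % 3 = 0: kept
  25 % 3 = 1: removed
  21 % 3 = 0: kept
Therefore ans = [9, 6, 6, 18, 21].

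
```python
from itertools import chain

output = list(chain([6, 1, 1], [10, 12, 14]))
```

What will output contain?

Step 1: chain() concatenates iterables: [6, 1, 1] + [10, 12, 14].
Therefore output = [6, 1, 1, 10, 12, 14].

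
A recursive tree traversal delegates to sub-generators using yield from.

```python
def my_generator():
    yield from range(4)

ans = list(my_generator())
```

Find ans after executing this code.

Step 1: yield from delegates to the iterable, yielding each element.
Step 2: Collected values: [0, 1, 2, 3].
Therefore ans = [0, 1, 2, 3].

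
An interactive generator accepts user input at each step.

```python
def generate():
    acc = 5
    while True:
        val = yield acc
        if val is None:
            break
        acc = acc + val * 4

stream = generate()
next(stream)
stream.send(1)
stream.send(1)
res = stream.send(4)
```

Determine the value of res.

Step 1: next() -> yield acc=5.
Step 2: send(1) -> val=1, acc = 5 + 1*4 = 9, yield 9.
Step 3: send(1) -> val=1, acc = 9 + 1*4 = 13, yield 13.
Step 4: send(4) -> val=4, acc = 13 + 4*4 = 29, yield 29.
Therefore res = 29.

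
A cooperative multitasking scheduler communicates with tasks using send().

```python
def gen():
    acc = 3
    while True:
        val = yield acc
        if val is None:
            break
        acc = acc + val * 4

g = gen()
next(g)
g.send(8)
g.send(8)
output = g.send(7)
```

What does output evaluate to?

Step 1: next() -> yield acc=3.
Step 2: send(8) -> val=8, acc = 3 + 8*4 = 35, yield 35.
Step 3: send(8) -> val=8, acc = 35 + 8*4 = 67, yield 67.
Step 4: send(7) -> val=7, acc = 67 + 7*4 = 95, yield 95.
Therefore output = 95.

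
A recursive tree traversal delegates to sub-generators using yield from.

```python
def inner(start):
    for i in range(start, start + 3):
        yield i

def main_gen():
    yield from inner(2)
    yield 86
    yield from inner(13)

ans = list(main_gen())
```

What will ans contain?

Step 1: main_gen() delegates to inner(2):
  yield 2
  yield 3
  yield 4
Step 2: yield 86
Step 3: Delegates to inner(13):
  yield 13
  yield 14
  yield 15
Therefore ans = [2, 3, 4, 86, 13, 14, 15].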